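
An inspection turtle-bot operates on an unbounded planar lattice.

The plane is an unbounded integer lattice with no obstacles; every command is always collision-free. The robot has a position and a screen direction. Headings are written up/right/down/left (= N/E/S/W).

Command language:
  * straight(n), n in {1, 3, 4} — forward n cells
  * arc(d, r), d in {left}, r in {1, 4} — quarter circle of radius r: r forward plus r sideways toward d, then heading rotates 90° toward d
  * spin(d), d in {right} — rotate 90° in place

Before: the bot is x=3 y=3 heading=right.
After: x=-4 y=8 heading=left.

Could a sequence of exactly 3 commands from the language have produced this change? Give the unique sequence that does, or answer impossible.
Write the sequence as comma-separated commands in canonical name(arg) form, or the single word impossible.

key: position moved to (-4,8) AND the heading swung to W — translation plus rotation needed
initial: x=3 y=3 heading=right
t=1 arc(left, 1) ⇒ x=4 y=4 heading=up
t=2 arc(left, 4) ⇒ x=0 y=8 heading=left
t=3 straight(4) ⇒ x=-4 y=8 heading=left
no other 3-command option fits: unique.

arc(left, 1), arc(left, 4), straight(4)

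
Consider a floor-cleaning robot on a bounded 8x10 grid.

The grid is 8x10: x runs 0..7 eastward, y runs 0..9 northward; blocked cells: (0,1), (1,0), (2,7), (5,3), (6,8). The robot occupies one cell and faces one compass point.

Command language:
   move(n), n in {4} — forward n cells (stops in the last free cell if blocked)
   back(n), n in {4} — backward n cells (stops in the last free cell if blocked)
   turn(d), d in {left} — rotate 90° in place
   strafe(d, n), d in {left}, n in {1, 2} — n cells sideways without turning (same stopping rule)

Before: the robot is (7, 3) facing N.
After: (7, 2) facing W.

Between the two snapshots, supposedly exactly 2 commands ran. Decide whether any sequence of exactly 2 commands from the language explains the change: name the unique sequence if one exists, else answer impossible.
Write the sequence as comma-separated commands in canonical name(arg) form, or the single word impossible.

key: position moved to (7,2) AND the heading swung to W — translation plus rotation needed
start: (7, 3) facing N
[1] after turn(left): (7, 3) facing W
[2] after strafe(left, 1): (7, 2) facing W
all 25 alternatives checked — unique.

turn(left), strafe(left, 1)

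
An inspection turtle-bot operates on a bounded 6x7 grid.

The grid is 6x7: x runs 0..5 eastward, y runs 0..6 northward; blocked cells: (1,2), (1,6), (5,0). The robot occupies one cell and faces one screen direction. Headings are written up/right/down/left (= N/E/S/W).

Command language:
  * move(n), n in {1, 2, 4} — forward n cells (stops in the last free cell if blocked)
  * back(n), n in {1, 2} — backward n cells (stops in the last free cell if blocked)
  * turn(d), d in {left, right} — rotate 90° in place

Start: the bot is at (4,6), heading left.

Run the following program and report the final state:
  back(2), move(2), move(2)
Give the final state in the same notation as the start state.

at (2,6), heading left

start: at (4,6), heading left
1. back(2) → at (5,6), heading left
2. move(2) → at (3,6), heading left
3. move(2) → at (2,6), heading left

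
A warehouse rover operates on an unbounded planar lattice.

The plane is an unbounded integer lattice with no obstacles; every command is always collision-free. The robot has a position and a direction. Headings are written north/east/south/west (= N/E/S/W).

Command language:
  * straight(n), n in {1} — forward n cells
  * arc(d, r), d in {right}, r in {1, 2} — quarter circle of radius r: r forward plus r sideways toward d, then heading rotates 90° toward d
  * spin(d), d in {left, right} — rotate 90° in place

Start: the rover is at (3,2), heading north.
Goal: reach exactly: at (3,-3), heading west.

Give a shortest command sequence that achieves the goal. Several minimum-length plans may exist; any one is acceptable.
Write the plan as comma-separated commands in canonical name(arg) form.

initial: at (3,2), heading north
step 1 (spin(right)): at (3,2), heading east
step 2 (arc(right, 2)): at (5,0), heading south
step 3 (straight(1)): at (5,-1), heading south
step 4 (arc(right, 2)): at (3,-3), heading west
shorter routes all fall short; 4 is best.

spin(right), arc(right, 2), straight(1), arc(right, 2)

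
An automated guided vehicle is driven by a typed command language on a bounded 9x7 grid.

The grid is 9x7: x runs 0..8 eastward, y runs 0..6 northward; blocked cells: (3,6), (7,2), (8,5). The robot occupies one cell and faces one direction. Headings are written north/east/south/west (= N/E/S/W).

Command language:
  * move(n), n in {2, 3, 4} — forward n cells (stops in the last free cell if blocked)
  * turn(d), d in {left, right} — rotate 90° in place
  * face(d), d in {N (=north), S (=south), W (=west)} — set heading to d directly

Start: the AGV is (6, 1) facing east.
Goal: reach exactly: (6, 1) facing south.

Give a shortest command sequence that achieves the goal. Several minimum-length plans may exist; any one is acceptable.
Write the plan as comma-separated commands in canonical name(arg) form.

turn(right)

from: (6, 1) facing east
step 1 (turn(right)): (6, 1) facing south
no 0-step plan works, so 1 is optimal.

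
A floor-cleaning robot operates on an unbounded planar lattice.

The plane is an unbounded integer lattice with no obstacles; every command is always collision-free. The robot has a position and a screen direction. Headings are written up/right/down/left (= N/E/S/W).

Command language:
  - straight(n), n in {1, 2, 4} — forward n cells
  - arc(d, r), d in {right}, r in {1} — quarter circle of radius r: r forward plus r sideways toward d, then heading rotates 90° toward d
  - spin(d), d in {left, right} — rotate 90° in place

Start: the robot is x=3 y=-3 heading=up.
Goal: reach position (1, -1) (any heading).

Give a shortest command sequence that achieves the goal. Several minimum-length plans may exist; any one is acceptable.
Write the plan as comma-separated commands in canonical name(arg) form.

from: x=3 y=-3 heading=up
1. straight(2) → x=3 y=-1 heading=up
2. spin(left) → x=3 y=-1 heading=left
3. straight(2) → x=1 y=-1 heading=left
minimal: 3 command(s), checked below 3.

straight(2), spin(left), straight(2)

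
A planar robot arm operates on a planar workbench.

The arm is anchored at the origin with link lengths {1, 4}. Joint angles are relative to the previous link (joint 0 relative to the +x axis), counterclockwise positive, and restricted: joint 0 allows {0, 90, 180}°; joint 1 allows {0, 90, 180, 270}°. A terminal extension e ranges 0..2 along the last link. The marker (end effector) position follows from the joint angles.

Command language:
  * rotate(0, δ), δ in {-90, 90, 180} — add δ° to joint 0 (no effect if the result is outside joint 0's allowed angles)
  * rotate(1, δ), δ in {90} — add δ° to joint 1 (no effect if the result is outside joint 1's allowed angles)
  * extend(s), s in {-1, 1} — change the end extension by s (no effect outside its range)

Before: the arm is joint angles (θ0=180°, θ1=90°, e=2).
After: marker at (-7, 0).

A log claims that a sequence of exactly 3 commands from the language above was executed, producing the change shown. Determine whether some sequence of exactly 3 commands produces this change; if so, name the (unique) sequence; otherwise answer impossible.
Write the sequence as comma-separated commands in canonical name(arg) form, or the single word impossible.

rotate(1, 90), rotate(1, 90), rotate(1, 90)

from: joint angles (θ0=180°, θ1=90°, e=2)
t=1 rotate(1, 90) ⇒ joint angles (θ0=180°, θ1=180°, e=2)
t=2 rotate(1, 90) ⇒ joint angles (θ0=180°, θ1=270°, e=2)
t=3 rotate(1, 90) ⇒ joint angles (θ0=180°, θ1=0°, e=2)
all 216 alternatives checked — unique.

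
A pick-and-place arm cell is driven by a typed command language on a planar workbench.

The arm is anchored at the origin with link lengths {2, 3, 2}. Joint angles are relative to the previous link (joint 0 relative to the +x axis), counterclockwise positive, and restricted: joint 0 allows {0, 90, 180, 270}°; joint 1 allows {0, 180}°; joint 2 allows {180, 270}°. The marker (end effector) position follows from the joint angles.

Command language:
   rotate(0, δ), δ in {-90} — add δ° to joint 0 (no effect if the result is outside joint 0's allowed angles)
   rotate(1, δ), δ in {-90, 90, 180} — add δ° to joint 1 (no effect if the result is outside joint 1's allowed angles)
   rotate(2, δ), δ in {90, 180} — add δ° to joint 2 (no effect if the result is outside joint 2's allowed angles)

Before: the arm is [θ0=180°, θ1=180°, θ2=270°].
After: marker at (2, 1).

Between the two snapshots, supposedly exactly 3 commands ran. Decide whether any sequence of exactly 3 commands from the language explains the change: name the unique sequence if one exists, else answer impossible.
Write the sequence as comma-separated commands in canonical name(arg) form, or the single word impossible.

rotate(0, -90), rotate(0, -90), rotate(0, -90)

initial: [θ0=180°, θ1=180°, θ2=270°]
step 1 (rotate(0, -90)): [θ0=90°, θ1=180°, θ2=270°]
step 2 (rotate(0, -90)): [θ0=0°, θ1=180°, θ2=270°]
step 3 (rotate(0, -90)): [θ0=270°, θ1=180°, θ2=270°]
uniquely the one of 216 3-step routes that fits.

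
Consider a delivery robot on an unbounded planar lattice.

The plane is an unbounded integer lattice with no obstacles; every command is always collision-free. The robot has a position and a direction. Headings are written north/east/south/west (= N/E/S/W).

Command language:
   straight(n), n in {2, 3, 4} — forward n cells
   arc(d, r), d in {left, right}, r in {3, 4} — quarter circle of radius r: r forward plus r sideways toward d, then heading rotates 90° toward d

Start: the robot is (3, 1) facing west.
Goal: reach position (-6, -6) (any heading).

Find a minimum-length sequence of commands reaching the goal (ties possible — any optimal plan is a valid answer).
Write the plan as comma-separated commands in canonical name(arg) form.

arc(left, 4), arc(right, 3), straight(2)

t0: (3, 1) facing west
step 1 (arc(left, 4)): (-1, -3) facing south
step 2 (arc(right, 3)): (-4, -6) facing west
step 3 (straight(2)): (-6, -6) facing west
minimal: 3 command(s), checked below 3.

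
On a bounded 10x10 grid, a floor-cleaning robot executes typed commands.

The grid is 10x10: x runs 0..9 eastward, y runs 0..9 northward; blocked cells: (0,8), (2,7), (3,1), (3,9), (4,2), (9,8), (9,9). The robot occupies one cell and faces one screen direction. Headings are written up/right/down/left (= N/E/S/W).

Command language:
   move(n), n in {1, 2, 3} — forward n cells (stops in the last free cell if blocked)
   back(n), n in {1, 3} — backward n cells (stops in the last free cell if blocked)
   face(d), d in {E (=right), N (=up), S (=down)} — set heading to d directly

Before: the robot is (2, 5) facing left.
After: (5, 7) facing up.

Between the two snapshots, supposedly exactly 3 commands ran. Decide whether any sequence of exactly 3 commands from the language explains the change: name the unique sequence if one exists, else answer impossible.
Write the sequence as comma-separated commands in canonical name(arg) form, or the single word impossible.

key: order matters: swapping back(3) and move(2) lands elsewhere
start: (2, 5) facing left
[1] after back(3): (5, 5) facing left
[2] after face(N): (5, 5) facing up
[3] after move(2): (5, 7) facing up
all 512 alternatives checked — unique.

back(3), face(N), move(2)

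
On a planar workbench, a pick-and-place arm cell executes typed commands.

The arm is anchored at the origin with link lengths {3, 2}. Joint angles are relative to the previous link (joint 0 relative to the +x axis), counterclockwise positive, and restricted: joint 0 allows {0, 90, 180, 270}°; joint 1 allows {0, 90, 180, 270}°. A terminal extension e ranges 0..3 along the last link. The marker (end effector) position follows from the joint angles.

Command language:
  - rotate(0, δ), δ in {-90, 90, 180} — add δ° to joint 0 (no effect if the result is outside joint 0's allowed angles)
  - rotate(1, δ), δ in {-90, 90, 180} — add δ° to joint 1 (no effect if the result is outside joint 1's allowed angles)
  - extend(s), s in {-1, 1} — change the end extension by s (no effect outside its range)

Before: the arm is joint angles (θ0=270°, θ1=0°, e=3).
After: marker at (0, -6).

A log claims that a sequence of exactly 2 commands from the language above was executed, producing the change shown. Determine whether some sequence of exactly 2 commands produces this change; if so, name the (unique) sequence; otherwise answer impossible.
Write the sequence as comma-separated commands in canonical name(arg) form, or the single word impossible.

initial: joint angles (θ0=270°, θ1=0°, e=3)
1. extend(-1) → joint angles (θ0=270°, θ1=0°, e=2)
2. extend(-1) → joint angles (θ0=270°, θ1=0°, e=1)
all 64 alternatives checked — unique.

extend(-1), extend(-1)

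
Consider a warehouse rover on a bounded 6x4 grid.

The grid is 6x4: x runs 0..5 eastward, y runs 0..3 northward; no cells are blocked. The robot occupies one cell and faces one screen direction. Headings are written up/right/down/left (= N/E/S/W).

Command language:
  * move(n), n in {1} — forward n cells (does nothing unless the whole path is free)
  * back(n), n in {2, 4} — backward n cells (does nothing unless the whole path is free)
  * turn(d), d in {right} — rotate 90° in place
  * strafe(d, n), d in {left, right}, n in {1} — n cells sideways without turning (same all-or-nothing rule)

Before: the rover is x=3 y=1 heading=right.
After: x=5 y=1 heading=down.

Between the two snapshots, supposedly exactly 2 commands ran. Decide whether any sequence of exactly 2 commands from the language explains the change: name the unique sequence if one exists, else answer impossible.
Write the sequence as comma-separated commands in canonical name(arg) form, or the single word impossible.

all 36 sequences checked — none match.

impossible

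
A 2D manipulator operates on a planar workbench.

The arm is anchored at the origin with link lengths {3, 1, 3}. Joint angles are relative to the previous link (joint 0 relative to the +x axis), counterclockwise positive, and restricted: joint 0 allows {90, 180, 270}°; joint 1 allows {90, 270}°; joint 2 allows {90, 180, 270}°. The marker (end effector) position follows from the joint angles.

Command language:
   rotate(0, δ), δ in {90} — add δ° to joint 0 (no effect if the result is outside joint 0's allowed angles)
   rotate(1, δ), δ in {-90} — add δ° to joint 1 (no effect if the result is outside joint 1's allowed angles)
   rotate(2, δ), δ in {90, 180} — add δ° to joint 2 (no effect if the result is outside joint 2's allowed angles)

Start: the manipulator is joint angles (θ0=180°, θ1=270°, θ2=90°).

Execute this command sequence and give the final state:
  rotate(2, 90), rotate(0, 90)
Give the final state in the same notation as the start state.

start: joint angles (θ0=180°, θ1=270°, θ2=90°)
1. rotate(2, 90) → joint angles (θ0=180°, θ1=270°, θ2=180°)
2. rotate(0, 90) → joint angles (θ0=270°, θ1=270°, θ2=180°)

joint angles (θ0=270°, θ1=270°, θ2=180°)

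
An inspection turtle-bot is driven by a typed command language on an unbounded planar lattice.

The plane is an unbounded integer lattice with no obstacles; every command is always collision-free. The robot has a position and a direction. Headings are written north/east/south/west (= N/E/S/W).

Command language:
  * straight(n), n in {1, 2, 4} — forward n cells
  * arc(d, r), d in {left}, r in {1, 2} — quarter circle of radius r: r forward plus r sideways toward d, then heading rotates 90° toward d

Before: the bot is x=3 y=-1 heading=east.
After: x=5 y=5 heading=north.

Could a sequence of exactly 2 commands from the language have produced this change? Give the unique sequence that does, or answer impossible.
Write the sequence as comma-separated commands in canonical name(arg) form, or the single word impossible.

key: running straight(4) before arc(left, 2) would end elsewhere — order is forced
t0: x=3 y=-1 heading=east
step 1 (arc(left, 2)): x=5 y=1 heading=north
step 2 (straight(4)): x=5 y=5 heading=north
uniquely the one of 25 2-step routes that fits.

arc(left, 2), straight(4)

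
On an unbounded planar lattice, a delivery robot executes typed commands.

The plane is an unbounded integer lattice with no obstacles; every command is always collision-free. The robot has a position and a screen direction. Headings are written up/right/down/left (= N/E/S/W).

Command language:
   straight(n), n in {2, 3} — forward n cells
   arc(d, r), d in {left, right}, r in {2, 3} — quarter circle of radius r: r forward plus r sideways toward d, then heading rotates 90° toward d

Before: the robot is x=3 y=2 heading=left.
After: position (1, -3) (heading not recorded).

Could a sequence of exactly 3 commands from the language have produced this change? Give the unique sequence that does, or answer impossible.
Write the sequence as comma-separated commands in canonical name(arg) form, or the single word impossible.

straight(3), arc(left, 2), arc(left, 3)

key: running arc(left, 3) before straight(3) would end elsewhere — order is forced
t0: x=3 y=2 heading=left
step 1 (straight(3)): x=0 y=2 heading=left
step 2 (arc(left, 2)): x=-2 y=0 heading=down
step 3 (arc(left, 3)): x=1 y=-3 heading=right
no rival 3-sequence matches.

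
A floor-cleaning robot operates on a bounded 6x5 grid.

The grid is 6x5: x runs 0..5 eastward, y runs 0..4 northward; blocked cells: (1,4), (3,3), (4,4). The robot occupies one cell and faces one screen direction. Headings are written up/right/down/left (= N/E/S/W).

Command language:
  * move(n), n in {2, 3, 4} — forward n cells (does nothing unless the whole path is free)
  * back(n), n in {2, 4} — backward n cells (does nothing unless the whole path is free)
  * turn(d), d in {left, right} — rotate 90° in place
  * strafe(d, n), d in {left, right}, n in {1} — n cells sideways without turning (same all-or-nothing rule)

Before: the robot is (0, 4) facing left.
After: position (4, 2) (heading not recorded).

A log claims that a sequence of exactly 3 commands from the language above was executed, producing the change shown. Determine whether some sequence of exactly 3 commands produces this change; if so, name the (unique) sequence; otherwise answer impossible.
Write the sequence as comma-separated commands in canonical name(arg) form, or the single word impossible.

key: order matters: swapping strafe(left, 1) and back(4) lands elsewhere
from: (0, 4) facing left
1. strafe(left, 1) → (0, 3) facing left
2. strafe(left, 1) → (0, 2) facing left
3. back(4) → (4, 2) facing left
no other 3-command option fits: unique.

strafe(left, 1), strafe(left, 1), back(4)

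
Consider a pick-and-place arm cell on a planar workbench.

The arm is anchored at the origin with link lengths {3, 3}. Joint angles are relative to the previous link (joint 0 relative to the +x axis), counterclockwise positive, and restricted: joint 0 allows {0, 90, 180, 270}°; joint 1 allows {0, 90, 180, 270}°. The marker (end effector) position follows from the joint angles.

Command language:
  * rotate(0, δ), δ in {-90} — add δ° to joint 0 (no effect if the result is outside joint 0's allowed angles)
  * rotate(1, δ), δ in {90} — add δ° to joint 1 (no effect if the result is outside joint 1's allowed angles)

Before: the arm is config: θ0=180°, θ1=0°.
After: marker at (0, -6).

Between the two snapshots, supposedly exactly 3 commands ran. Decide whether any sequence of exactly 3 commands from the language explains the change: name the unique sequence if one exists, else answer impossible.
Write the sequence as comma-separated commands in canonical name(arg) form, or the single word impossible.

start: config: θ0=180°, θ1=0°
1. rotate(0, -90) → config: θ0=90°, θ1=0°
2. rotate(0, -90) → config: θ0=0°, θ1=0°
3. rotate(0, -90) → config: θ0=270°, θ1=0°
all 8 alternatives checked — unique.

rotate(0, -90), rotate(0, -90), rotate(0, -90)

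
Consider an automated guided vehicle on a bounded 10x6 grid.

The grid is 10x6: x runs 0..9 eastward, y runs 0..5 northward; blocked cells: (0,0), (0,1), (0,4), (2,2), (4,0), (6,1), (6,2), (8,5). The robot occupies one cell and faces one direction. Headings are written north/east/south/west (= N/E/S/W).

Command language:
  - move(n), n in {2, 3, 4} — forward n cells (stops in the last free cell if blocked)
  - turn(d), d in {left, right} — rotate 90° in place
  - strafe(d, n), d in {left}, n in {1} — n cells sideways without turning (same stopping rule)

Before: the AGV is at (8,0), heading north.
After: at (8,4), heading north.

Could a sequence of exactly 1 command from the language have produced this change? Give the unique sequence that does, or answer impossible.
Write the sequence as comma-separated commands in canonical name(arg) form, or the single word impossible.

move(4)

key: heading stays N — the single command does not turn
initial: at (8,0), heading north
t=1 move(4) ⇒ at (8,4), heading north
uniquely the one of 6 1-step routes that fits.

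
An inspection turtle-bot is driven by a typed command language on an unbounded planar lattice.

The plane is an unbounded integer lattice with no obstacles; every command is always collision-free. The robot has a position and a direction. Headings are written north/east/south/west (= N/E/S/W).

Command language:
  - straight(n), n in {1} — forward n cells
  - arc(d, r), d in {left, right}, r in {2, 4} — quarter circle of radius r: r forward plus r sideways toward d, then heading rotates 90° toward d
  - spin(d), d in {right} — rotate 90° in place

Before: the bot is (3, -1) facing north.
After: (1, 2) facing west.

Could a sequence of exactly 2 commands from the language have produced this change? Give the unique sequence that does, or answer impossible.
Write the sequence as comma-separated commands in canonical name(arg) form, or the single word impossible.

key: running arc(left, 2) before straight(1) would end elsewhere — order is forced
start: (3, -1) facing north
step 1 (straight(1)): (3, 0) facing north
step 2 (arc(left, 2)): (1, 2) facing west
no rival 2-sequence matches.

straight(1), arc(left, 2)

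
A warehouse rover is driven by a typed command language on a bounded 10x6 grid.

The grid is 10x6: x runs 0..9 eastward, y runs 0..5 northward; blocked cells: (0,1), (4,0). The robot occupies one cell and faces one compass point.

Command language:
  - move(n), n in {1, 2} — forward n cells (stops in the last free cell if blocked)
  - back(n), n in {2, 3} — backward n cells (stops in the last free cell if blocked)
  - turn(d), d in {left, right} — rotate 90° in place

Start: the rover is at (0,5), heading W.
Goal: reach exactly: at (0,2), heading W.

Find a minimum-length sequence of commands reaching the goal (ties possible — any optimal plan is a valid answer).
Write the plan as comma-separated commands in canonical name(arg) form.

initial: at (0,5), heading W
step 1 (turn(right)): at (0,5), heading N
step 2 (back(3)): at (0,2), heading N
step 3 (turn(left)): at (0,2), heading W
no 2-step plan works, so 3 is optimal.

turn(right), back(3), turn(left)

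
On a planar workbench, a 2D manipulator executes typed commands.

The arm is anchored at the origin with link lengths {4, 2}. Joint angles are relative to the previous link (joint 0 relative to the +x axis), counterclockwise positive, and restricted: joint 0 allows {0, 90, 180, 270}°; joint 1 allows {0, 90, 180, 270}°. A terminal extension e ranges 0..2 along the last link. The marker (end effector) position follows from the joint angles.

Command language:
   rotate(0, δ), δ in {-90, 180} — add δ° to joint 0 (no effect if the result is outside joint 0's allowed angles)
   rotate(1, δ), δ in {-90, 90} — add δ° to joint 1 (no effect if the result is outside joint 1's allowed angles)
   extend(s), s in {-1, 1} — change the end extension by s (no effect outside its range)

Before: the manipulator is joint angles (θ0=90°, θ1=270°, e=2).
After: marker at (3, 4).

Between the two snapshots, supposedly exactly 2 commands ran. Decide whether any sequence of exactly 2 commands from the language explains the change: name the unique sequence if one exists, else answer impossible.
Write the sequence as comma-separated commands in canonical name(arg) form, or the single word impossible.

extend(1), extend(-1)

key: order matters: swapping extend(1) and extend(-1) lands elsewhere
initial: joint angles (θ0=90°, θ1=270°, e=2)
t=1 extend(1) ⇒ joint angles (θ0=90°, θ1=270°, e=2)
t=2 extend(-1) ⇒ joint angles (θ0=90°, θ1=270°, e=1)
no rival 2-sequence matches.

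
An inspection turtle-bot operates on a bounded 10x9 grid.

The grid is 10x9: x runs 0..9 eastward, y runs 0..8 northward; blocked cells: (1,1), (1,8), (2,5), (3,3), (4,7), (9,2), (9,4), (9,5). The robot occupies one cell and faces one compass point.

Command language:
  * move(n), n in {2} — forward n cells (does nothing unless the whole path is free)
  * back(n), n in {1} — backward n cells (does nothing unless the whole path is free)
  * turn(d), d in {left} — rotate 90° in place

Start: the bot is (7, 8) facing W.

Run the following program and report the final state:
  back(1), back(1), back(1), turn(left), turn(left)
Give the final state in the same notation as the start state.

(9, 8) facing E

start: (7, 8) facing W
t=1 back(1) ⇒ (8, 8) facing W
t=2 back(1) ⇒ (9, 8) facing W
t=3 back(1) ⇒ (9, 8) facing W
t=4 turn(left) ⇒ (9, 8) facing S
t=5 turn(left) ⇒ (9, 8) facing E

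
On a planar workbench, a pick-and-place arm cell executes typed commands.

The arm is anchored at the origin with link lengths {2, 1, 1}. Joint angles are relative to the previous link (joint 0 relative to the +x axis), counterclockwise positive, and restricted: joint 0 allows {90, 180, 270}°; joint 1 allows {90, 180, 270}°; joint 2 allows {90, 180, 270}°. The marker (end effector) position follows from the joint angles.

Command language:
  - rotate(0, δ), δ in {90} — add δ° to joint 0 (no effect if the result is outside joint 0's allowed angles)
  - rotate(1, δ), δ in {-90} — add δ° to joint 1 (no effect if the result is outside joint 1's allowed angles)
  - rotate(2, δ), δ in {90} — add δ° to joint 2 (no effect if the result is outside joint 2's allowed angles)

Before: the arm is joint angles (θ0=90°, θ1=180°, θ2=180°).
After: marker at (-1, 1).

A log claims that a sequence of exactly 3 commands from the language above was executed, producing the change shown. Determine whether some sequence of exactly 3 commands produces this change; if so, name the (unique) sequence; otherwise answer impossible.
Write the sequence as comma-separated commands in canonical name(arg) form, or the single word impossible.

from: joint angles (θ0=90°, θ1=180°, θ2=180°)
step 1 (rotate(2, 90)): joint angles (θ0=90°, θ1=180°, θ2=270°)
step 2 (rotate(2, 90)): joint angles (θ0=90°, θ1=180°, θ2=270°)
step 3 (rotate(2, 90)): joint angles (θ0=90°, θ1=180°, θ2=270°)
no other 3-command option fits: unique.

rotate(2, 90), rotate(2, 90), rotate(2, 90)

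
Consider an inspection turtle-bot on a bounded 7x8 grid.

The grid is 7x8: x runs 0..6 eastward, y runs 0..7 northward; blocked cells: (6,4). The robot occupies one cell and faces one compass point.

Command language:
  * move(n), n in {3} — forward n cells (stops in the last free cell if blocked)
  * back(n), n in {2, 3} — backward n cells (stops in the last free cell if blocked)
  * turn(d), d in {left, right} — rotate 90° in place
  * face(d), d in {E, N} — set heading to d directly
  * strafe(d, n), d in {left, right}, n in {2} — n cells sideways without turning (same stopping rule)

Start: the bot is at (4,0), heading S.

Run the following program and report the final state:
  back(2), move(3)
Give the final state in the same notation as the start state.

from: at (4,0), heading S
t=1 back(2) ⇒ at (4,2), heading S
t=2 move(3) ⇒ at (4,0), heading S

at (4,0), heading S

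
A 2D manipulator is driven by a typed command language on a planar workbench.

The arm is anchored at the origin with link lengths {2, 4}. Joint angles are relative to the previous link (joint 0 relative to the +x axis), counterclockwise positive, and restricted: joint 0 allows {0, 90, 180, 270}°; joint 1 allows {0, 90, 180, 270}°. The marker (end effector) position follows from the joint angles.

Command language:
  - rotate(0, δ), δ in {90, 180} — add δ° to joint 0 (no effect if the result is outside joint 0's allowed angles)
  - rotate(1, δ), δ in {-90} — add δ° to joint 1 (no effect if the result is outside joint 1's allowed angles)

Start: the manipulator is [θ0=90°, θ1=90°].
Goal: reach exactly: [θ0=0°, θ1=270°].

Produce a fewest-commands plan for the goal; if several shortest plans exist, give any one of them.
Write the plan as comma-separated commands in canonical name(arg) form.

rotate(0, 180), rotate(1, -90), rotate(1, -90), rotate(0, 90)

from: [θ0=90°, θ1=90°]
step 1 (rotate(0, 180)): [θ0=270°, θ1=90°]
step 2 (rotate(1, -90)): [θ0=270°, θ1=0°]
step 3 (rotate(1, -90)): [θ0=270°, θ1=270°]
step 4 (rotate(0, 90)): [θ0=0°, θ1=270°]
nothing shorter than 4 reaches the goal.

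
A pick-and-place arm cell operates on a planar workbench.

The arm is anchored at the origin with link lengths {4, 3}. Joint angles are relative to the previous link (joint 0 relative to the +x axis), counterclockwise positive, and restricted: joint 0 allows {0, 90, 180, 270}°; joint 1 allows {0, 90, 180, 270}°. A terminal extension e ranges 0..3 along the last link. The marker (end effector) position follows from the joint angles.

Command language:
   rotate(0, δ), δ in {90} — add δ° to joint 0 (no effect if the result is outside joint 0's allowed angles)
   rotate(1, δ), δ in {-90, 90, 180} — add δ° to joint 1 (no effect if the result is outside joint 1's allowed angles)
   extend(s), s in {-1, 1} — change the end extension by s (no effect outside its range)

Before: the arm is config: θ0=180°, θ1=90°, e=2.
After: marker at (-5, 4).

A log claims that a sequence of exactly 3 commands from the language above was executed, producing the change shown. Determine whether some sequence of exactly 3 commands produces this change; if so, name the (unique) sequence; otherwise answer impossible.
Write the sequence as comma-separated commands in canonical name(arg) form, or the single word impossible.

start: config: θ0=180°, θ1=90°, e=2
step 1 (rotate(0, 90)): config: θ0=270°, θ1=90°, e=2
step 2 (rotate(0, 90)): config: θ0=0°, θ1=90°, e=2
step 3 (rotate(0, 90)): config: θ0=90°, θ1=90°, e=2
all 216 alternatives checked — unique.

rotate(0, 90), rotate(0, 90), rotate(0, 90)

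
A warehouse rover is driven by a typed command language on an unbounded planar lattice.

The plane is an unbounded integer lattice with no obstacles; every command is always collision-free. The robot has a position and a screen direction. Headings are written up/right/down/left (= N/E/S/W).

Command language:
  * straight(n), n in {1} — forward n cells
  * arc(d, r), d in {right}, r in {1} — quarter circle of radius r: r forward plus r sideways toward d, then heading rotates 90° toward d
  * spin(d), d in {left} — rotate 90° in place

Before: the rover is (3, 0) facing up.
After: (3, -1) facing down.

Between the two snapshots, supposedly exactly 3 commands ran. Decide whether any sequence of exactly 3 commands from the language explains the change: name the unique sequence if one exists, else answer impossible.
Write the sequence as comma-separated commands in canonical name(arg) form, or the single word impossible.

spin(left), spin(left), straight(1)

key: cell and facing (now S) both changed — the 3 commands mix motion and turning
start: (3, 0) facing up
[1] after spin(left): (3, 0) facing left
[2] after spin(left): (3, 0) facing down
[3] after straight(1): (3, -1) facing down
all 27 alternatives checked — unique.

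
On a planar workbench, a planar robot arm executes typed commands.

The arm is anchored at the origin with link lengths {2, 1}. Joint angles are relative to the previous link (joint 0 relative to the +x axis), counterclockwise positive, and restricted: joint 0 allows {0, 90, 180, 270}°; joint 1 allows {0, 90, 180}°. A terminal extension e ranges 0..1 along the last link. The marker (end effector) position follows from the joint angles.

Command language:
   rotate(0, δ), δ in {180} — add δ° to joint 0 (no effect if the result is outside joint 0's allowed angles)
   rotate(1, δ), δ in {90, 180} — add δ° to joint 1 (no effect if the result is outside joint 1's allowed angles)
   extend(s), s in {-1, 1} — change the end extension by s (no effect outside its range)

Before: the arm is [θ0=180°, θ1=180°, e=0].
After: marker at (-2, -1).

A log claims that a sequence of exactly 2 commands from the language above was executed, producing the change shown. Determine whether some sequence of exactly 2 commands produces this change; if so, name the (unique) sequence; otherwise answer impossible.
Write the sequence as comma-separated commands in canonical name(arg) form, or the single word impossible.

key: order matters: swapping rotate(1, 180) and rotate(1, 90) lands elsewhere
t0: [θ0=180°, θ1=180°, e=0]
t=1 rotate(1, 180) ⇒ [θ0=180°, θ1=0°, e=0]
t=2 rotate(1, 90) ⇒ [θ0=180°, θ1=90°, e=0]
no other 2-command option fits: unique.

rotate(1, 180), rotate(1, 90)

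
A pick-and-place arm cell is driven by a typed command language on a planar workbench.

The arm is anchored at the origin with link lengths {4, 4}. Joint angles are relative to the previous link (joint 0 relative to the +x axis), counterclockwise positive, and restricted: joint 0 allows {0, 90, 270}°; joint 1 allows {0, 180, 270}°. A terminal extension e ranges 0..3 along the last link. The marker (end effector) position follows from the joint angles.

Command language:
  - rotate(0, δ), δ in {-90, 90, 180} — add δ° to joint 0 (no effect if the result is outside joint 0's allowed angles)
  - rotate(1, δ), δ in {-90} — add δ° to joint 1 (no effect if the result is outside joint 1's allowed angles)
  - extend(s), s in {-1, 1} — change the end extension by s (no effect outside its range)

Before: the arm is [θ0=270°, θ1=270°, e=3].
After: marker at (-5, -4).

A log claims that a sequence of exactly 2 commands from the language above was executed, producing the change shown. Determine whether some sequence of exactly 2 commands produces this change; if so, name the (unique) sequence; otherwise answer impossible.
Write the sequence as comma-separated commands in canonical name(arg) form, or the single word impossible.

extend(-1), extend(-1)

from: [θ0=270°, θ1=270°, e=3]
1. extend(-1) → [θ0=270°, θ1=270°, e=2]
2. extend(-1) → [θ0=270°, θ1=270°, e=1]
no other 2-command option fits: unique.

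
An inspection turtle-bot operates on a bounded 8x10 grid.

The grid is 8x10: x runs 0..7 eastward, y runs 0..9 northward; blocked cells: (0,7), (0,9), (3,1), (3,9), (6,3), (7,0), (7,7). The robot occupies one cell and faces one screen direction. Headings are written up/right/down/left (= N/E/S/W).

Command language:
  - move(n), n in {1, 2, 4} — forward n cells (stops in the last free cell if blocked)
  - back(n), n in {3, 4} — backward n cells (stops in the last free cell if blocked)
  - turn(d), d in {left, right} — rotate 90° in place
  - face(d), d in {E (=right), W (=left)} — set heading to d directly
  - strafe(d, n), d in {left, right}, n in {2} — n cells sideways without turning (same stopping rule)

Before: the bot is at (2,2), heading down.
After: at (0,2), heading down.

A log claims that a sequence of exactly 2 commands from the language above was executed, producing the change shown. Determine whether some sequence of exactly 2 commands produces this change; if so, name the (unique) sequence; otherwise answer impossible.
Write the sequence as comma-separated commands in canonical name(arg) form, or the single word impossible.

key: the second strafe(right, 2) runs into the grid edge before its full distance
initial: at (2,2), heading down
[1] after strafe(right, 2): at (0,2), heading down
[2] after strafe(right, 2): at (0,2), heading down
no rival 2-sequence matches.

strafe(right, 2), strafe(right, 2)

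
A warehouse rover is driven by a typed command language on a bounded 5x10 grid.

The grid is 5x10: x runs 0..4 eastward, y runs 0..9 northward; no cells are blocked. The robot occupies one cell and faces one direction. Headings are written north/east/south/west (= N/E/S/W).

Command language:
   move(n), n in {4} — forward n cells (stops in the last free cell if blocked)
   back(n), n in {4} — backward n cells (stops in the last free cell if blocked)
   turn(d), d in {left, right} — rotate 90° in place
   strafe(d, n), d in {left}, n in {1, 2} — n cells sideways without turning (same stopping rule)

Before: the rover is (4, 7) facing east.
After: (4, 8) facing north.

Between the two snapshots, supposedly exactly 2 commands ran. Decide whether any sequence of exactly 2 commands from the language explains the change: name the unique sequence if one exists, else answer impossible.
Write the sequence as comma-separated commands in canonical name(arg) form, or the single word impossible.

strafe(left, 1), turn(left)

key: position moved to (4,8) AND the heading swung to N — translation plus rotation needed
from: (4, 7) facing east
step 1 (strafe(left, 1)): (4, 8) facing east
step 2 (turn(left)): (4, 8) facing north
no other 2-command option fits: unique.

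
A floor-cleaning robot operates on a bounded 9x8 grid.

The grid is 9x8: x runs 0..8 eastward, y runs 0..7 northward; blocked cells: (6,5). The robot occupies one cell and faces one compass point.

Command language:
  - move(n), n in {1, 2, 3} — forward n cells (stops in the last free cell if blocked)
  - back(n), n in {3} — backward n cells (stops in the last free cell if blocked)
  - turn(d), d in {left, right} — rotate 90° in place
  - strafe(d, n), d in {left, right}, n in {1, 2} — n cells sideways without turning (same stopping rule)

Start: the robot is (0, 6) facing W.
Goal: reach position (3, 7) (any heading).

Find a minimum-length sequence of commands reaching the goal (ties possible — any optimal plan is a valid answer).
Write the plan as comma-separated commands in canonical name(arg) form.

strafe(right, 2), back(3)

begin: (0, 6) facing W
1. strafe(right, 2) → (0, 7) facing W
2. back(3) → (3, 7) facing W
shorter routes all fall short; 2 is best.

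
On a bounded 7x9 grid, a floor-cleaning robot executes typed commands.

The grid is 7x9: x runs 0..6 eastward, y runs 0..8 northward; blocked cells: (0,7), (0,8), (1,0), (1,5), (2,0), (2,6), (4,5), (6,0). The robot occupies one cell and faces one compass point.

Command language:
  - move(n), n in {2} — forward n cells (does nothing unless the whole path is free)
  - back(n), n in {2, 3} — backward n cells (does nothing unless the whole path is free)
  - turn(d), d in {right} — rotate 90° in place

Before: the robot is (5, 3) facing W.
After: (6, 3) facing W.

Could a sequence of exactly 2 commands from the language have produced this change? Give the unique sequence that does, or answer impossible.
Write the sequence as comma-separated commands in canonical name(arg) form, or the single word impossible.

move(2), back(3)

key: still facing W at the end — nothing in the sequence rotates
t0: (5, 3) facing W
step 1 (move(2)): (3, 3) facing W
step 2 (back(3)): (6, 3) facing W
no other 2-command option fits: unique.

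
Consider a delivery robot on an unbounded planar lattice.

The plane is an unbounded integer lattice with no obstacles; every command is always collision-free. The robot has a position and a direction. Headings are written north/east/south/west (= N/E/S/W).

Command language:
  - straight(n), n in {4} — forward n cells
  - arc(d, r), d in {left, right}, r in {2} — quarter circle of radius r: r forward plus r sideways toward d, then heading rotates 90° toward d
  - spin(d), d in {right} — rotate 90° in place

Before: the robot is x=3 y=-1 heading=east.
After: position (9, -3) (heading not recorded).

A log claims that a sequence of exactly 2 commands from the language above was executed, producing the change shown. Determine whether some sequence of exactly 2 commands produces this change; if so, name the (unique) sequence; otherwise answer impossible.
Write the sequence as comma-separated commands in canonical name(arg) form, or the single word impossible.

key: order matters: swapping straight(4) and arc(right, 2) lands elsewhere
start: x=3 y=-1 heading=east
t=1 straight(4) ⇒ x=7 y=-1 heading=east
t=2 arc(right, 2) ⇒ x=9 y=-3 heading=south
no rival 2-sequence matches.

straight(4), arc(right, 2)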